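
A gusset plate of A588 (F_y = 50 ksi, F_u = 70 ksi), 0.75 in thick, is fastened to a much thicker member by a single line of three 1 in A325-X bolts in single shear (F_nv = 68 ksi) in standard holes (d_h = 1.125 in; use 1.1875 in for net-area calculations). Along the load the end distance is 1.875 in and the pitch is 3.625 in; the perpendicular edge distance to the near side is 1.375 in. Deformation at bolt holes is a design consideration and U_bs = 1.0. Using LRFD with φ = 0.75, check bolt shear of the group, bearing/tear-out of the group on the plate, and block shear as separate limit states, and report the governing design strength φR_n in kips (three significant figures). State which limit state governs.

Bolt shear: A_b = π·1²/4 = 0.7854 in²; R_n = 68 × 0.7854 × 3 × 1 = 160.2 kips → 0.75 × 160.2 = 120 kips.
Bearing: edge l_c = 1.312, r_n = 82.69 kips; interior l_c = 2.5, r_n = 126 kips; R_n = 82.69 + 2·126 = 334.7 kips → 251 kips.
Block shear: A_gv = 6.844, A_nv = 4.617, A_nt = 0.5859 in²; R_n = min(0.6F_uA_nv, 0.6F_yA_gv) + U_bs·F_u·A_nt = 234.9 kips → 176 kips.
Bolt shear governs: 120 kips.

120 kips (bolt shear governs)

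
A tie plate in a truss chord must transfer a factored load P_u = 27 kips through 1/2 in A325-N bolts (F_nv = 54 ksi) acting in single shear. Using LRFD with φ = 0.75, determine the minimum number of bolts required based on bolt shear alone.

4 bolts

A_b = π·0.5²/4 = 0.1963 in².
Per-bolt design strength φR_n = 0.75 × 54 × 0.1963 × 1 = 7.952 kips.
n ≥ 27 / 7.952 = 3.395 → use 4 bolts.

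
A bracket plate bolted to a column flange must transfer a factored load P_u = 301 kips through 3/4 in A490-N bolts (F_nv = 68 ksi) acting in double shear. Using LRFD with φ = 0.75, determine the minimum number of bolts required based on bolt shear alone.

7 bolts

A_b = π·0.75²/4 = 0.4418 in².
Per-bolt design strength φR_n = 0.75 × 68 × 0.4418 × 2 = 45.06 kips.
n ≥ 301 / 45.06 = 6.68 → use 7 bolts.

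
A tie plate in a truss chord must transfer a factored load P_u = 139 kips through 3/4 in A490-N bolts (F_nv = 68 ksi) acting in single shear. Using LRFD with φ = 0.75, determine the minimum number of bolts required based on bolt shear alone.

7 bolts

A_b = π·0.75²/4 = 0.4418 in².
Per-bolt design strength φR_n = 0.75 × 68 × 0.4418 × 1 = 22.53 kips.
n ≥ 139 / 22.53 = 6.169 → use 7 bolts.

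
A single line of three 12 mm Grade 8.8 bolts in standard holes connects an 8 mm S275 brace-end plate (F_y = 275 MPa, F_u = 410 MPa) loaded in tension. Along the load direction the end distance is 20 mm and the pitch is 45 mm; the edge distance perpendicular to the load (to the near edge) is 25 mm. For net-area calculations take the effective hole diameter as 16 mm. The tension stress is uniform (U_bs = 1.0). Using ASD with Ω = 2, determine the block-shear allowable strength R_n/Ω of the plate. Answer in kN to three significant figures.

96.8 kN

Shear plane L_v = 20 + 2·45 = 110 mm; A_gv = 110 × 8 = 880 mm².
A_nv = (110 − 2.5·16) × 8 = 560 mm².
A_nt = (25 − 0.5·16) × 8 = 136 mm².
0.6 F_u A_nv = 137.8 kN; 0.6 F_y A_gv = 145.2 kN → shear rupture governs the shear term.
R_n = 137.8 + 1.0 × 410 × 136 / 1000 = 193.5 kN.
Allowable strength R_n/Ω = 193.5 / 2 = 96.8 kN.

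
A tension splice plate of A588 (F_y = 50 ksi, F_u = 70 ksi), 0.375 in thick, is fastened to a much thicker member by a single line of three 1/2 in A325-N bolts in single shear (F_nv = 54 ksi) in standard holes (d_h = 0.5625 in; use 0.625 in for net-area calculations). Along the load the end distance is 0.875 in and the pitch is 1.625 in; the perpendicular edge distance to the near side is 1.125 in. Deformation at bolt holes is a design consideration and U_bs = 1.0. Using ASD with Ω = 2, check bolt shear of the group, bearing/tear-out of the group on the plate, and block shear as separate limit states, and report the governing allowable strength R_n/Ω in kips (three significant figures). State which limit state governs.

Bolt shear: A_b = π·0.5²/4 = 0.1963 in²; R_n = 54 × 0.1963 × 3 × 1 = 31.81 kips → 31.81 / 2 = 15.9 kips.
Bearing: edge l_c = 0.5938, r_n = 18.7 kips; interior l_c = 1.062, r_n = 31.5 kips; R_n = 18.7 + 2·31.5 = 81.7 kips → 40.9 kips.
Block shear: A_gv = 1.547, A_nv = 0.9609, A_nt = 0.3047 in²; R_n = min(0.6F_uA_nv, 0.6F_yA_gv) + U_bs·F_u·A_nt = 61.69 kips → 30.8 kips.
Bolt shear governs: 15.9 kips.

15.9 kips (bolt shear governs)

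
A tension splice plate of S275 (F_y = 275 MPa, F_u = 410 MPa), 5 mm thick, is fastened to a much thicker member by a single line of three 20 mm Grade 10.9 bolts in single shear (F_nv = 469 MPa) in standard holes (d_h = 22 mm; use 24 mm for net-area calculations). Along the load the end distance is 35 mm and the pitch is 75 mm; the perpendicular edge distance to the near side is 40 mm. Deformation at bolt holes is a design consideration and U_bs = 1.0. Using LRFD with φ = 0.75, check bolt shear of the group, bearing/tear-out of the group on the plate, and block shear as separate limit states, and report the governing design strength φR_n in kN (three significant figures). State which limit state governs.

Bolt shear: A_b = π·20²/4 = 314.2 mm²; R_n = 469 × 314.2 × 3 × 1 / 1000 = 442 kN → 0.75 × 442 = 332 kN.
Bearing: edge l_c = 24, r_n = 59.04 kN; interior l_c = 53, r_n = 98.4 kN; R_n = 59.04 + 2·98.4 = 255.8 kN → 192 kN.
Block shear: A_gv = 925, A_nv = 625, A_nt = 140 mm²; R_n = min(0.6F_uA_nv, 0.6F_yA_gv) + U_bs·F_u·A_nt = 210 kN → 158 kN.
Block shear governs: 158 kN.

158 kN (block shear governs)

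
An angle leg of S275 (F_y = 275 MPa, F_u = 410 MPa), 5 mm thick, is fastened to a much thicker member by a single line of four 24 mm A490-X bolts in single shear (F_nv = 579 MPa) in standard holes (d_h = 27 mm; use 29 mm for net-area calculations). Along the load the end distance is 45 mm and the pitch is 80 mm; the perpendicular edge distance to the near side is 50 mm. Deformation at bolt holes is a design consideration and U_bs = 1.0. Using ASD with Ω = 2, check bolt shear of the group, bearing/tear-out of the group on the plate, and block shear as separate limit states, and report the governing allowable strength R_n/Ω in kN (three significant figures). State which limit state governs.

149 kN (block shear governs)

Bolt shear: A_b = π·24²/4 = 452.4 mm²; R_n = 579 × 452.4 × 4 × 1 / 1000 = 1048 kN → 1048 / 2 = 524 kN.
Bearing: edge l_c = 31.5, r_n = 77.49 kN; interior l_c = 53, r_n = 118.1 kN; R_n = 77.49 + 3·118.1 = 431.7 kN → 216 kN.
Block shear: A_gv = 1425, A_nv = 917.5, A_nt = 177.5 mm²; R_n = min(0.6F_uA_nv, 0.6F_yA_gv) + U_bs·F_u·A_nt = 298.5 kN → 149 kN.
Block shear governs: 149 kN.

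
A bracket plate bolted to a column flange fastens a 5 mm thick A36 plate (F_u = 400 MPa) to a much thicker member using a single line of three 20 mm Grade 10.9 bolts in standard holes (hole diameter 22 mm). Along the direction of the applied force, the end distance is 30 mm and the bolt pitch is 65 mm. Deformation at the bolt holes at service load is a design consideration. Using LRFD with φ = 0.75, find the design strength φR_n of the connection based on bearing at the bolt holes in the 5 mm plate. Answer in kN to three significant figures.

Per bolt r_n = 1.2 l_c t F_u ≤ 2.4 d t F_u; upper limit = 2.4 × 20 × 5 × 400 / 1000 = 96 kN.
Edge bolt: l_c = 30 − 22/2 = 19 mm → 1.2 × 19 × 5 × 400 / 1000 = 45.6 → r_n = 45.6 kN.
Interior bolts: l_c = 65 − 22 = 43 mm → 1.2 × 43 × 5 × 400 / 1000 = 103.2 → r_n = 96 kN.
R_n = 1 × 45.6 + 2 × 96 = 237.6 kN.
Design strength φR_n = 0.75 × 237.6 = 178 kN.

178 kN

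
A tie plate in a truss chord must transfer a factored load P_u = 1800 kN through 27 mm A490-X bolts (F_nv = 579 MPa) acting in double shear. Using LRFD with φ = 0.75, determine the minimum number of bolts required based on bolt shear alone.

A_b = π·27²/4 = 572.6 mm².
Per-bolt design strength φR_n = 0.75 × 579 × 572.6 × 2 / 1000 = 497.3 kN.
n ≥ 1800 / 497.3 = 3.62 → use 4 bolts.

4 bolts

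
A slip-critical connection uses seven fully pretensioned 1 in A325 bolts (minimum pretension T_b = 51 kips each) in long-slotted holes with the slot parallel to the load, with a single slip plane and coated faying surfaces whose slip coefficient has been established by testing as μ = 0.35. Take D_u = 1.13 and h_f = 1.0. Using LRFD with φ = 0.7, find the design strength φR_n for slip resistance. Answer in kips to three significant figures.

98.8 kips

R_n = μ · D_u · h_f · T_b · n_s · n_b = 0.35 × 1.13 × 1.0 × 51 × 1 × 7 = 141.2 kips.
Design strength φR_n = 0.7 × 141.2 = 98.8 kips.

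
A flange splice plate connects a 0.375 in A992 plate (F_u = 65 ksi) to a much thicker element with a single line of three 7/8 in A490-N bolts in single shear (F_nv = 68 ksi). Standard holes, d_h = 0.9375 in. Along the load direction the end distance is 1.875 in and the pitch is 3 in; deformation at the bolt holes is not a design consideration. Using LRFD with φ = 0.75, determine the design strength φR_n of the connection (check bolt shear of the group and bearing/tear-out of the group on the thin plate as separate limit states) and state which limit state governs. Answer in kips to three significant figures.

Bolt shear: A_b = π·0.875²/4 = 0.6013 in²; R_n = 68 × 0.6013 × 3 × 1 = 122.7 kips → 0.75 × 122.7 = 92 kips.
Bearing (1.5 l_c t F_u ≤ 3.0 d t F_u): upper limit = 3.0·0.875·0.375·65 = 63.98 kips.
  Edge l_c = 1.875 − 0.9375/2 = 1.406 → r_n = 51.42 kips; interior l_c = 3 − 0.9375 = 2.062 → r_n = 63.98 kips.
  R_n,bearing = 1·51.42 + 2·63.98 = 179.4 kips → 0.75 × 179.4 = 135 kips.
Bolt shear governs: 92 kips.

92 kips (bolt shear governs)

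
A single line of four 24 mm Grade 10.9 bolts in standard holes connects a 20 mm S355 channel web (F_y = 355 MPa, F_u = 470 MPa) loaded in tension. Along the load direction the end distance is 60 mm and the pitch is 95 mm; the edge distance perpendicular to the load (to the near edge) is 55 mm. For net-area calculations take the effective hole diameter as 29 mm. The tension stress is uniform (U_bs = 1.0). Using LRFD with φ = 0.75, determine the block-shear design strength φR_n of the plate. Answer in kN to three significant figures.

Shear plane L_v = 60 + 3·95 = 345 mm; A_gv = 345 × 20 = 6900 mm².
A_nv = (345 − 3.5·29) × 20 = 4870 mm².
A_nt = (55 − 0.5·29) × 20 = 810 mm².
0.6 F_u A_nv = 1373 kN; 0.6 F_y A_gv = 1470 kN → shear rupture governs the shear term.
R_n = 1373 + 1.0 × 470 × 810 / 1000 = 1754 kN.
Design strength φR_n = 0.75 × 1754 = 1320 kN.

1320 kN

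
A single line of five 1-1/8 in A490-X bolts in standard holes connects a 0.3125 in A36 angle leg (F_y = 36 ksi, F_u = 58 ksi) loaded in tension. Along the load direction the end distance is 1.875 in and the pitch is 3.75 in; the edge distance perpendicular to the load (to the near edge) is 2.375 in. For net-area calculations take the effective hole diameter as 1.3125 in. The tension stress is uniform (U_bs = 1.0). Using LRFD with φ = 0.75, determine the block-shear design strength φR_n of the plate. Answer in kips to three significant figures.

109 kips

Shear plane L_v = 1.875 + 4·3.75 = 16.88 in; A_gv = 16.88 × 0.3125 = 5.273 in².
A_nv = (16.88 − 4.5·1.3125) × 0.3125 = 3.428 in².
A_nt = (2.375 − 0.5·1.3125) × 0.3125 = 0.5371 in².
0.6 F_u A_nv = 119.3 kips; 0.6 F_y A_gv = 113.9 kips → shear yielding governs the shear term.
R_n = 113.9 + 1.0 × 58 × 0.5371 = 145.1 kips.
Design strength φR_n = 0.75 × 145.1 = 109 kips.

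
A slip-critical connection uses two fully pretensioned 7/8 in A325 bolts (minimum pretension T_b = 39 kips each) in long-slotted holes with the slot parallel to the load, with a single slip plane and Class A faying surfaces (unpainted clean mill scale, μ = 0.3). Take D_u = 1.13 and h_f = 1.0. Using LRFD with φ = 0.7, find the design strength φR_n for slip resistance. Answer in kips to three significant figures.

R_n = μ · D_u · h_f · T_b · n_s · n_b = 0.3 × 1.13 × 1.0 × 39 × 1 × 2 = 26.44 kips.
Design strength φR_n = 0.7 × 26.44 = 18.5 kips.

18.5 kips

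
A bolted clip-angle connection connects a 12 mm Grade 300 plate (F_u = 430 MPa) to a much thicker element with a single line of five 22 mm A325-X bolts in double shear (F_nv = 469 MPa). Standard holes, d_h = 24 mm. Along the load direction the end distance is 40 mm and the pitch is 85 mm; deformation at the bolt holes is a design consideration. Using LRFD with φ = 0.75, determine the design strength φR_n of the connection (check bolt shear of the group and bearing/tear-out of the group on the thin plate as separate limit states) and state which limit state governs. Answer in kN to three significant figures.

947 kN (bearing governs)

Bolt shear: A_b = π·22²/4 = 380.1 mm²; R_n = 469 × 380.1 × 5 × 2 / 1000 = 1783 kN → 0.75 × 1783 = 1340 kN.
Bearing (1.2 l_c t F_u ≤ 2.4 d t F_u): upper limit = 2.4·22·12·430 / 1000 = 272.4 kN.
  Edge l_c = 40 − 24/2 = 28 → r_n = 173.4 kN; interior l_c = 85 − 24 = 61 → r_n = 272.4 kN.
  R_n,bearing = 1·173.4 + 4·272.4 = 1263 kN → 0.75 × 1263 = 947 kN.
Bearing governs: 947 kN.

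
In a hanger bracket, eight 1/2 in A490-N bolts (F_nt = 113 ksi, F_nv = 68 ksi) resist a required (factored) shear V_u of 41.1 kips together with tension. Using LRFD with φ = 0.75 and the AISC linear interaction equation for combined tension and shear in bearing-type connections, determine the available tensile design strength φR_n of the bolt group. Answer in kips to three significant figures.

A_b = π·0.5²/4 = 0.1963 in²; f_rv = 41.1 / (8 × 0.1963) = 26.17 ksi.
F'_nt = 1.3 F_nt − (F_nt / φF_nv) f_rv = 1.3·113 − (113/(0.75·68))·26.17 = 88.93 ksi, capped at F_nt → F'_nt = 88.93 ksi.
R_n = F'_nt · A_b · n = 88.93 × 0.1963 × 8 = 139.7 kips.
Design strength φR_n = 0.75 × 139.7 = 105 kips.

105 kips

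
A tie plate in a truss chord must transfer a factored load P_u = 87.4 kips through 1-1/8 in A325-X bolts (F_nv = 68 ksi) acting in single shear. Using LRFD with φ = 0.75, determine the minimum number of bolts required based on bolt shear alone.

2 bolts

A_b = π·1.125²/4 = 0.994 in².
Per-bolt design strength φR_n = 0.75 × 68 × 0.994 × 1 = 50.69 kips.
n ≥ 87.4 / 50.69 = 1.724 → use 2 bolts.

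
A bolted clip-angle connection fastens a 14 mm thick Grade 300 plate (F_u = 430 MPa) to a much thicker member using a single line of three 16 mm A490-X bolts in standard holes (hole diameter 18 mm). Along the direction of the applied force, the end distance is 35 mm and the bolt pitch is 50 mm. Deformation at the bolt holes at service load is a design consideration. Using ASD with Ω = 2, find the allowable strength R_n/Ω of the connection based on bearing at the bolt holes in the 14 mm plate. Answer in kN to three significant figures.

325 kN

Per bolt r_n = 1.2 l_c t F_u ≤ 2.4 d t F_u; upper limit = 2.4 × 16 × 14 × 430 / 1000 = 231.2 kN.
Edge bolt: l_c = 35 − 18/2 = 26 mm → 1.2 × 26 × 14 × 430 / 1000 = 187.8 → r_n = 187.8 kN.
Interior bolts: l_c = 50 − 18 = 32 mm → 1.2 × 32 × 14 × 430 / 1000 = 231.2 → r_n = 231.2 kN.
R_n = 1 × 187.8 + 2 × 231.2 = 650.2 kN.
Allowable strength R_n/Ω = 650.2 / 2 = 325 kN.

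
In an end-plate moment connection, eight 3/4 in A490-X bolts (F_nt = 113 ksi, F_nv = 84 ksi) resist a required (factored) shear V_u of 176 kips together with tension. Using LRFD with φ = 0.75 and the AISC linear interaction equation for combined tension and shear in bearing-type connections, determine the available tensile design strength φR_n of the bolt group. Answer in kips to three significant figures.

153 kips

A_b = π·0.75²/4 = 0.4418 in²; f_rv = 176 / (8 × 0.4418) = 49.8 ksi.
F'_nt = 1.3 F_nt − (F_nt / φF_nv) f_rv = 1.3·113 − (113/(0.75·84))·49.8 = 57.58 ksi, capped at F_nt → F'_nt = 57.58 ksi.
R_n = F'_nt · A_b · n = 57.58 × 0.4418 × 8 = 203.5 kips.
Design strength φR_n = 0.75 × 203.5 = 153 kips.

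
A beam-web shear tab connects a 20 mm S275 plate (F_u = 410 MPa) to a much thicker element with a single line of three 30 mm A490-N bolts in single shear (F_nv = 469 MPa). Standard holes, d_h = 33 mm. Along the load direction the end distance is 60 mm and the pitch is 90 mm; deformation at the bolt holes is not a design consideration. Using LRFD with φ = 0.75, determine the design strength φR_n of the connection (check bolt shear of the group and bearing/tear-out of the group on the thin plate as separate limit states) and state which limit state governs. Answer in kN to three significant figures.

Bolt shear: A_b = π·30²/4 = 706.9 mm²; R_n = 469 × 706.9 × 3 × 1 / 1000 = 994.5 kN → 0.75 × 994.5 = 746 kN.
Bearing (1.5 l_c t F_u ≤ 3.0 d t F_u): upper limit = 3.0·30·20·410 / 1000 = 738 kN.
  Edge l_c = 60 − 33/2 = 43.5 → r_n = 535 kN; interior l_c = 90 − 33 = 57 → r_n = 701.1 kN.
  R_n,bearing = 1·535 + 2·701.1 = 1937 kN → 0.75 × 1937 = 1450 kN.
Bolt shear governs: 746 kN.

746 kN (bolt shear governs)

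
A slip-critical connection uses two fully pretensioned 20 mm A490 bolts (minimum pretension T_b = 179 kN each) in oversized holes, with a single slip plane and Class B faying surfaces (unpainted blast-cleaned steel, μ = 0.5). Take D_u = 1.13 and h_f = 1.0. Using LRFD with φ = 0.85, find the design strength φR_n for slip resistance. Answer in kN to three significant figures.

R_n = μ · D_u · h_f · T_b · n_s · n_b = 0.5 × 1.13 × 1.0 × 179 × 1 × 2 = 202.3 kN.
Design strength φR_n = 0.85 × 202.3 = 172 kN.

172 kN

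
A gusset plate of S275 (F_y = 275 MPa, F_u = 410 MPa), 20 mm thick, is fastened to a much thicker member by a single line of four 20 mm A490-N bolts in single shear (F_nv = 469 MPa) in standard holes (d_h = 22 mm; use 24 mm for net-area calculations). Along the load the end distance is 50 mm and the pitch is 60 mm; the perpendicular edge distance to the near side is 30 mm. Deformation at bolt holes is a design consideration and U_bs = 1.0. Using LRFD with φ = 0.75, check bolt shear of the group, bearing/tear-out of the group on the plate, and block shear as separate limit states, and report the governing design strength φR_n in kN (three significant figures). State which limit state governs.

Bolt shear: A_b = π·20²/4 = 314.2 mm²; R_n = 469 × 314.2 × 4 × 1 / 1000 = 589.4 kN → 0.75 × 589.4 = 442 kN.
Bearing: edge l_c = 39, r_n = 383.8 kN; interior l_c = 38, r_n = 373.9 kN; R_n = 383.8 + 3·373.9 = 1506 kN → 1130 kN.
Block shear: A_gv = 4600, A_nv = 2920, A_nt = 360 mm²; R_n = min(0.6F_uA_nv, 0.6F_yA_gv) + U_bs·F_u·A_nt = 865.9 kN → 649 kN.
Bolt shear governs: 442 kN.

442 kN (bolt shear governs)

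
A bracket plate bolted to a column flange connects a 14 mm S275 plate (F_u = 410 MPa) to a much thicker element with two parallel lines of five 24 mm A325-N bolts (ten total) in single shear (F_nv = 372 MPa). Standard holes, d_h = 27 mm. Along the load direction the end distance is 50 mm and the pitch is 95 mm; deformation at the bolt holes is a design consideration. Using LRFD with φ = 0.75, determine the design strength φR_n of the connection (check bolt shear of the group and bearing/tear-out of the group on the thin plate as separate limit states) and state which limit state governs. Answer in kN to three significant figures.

1260 kN (bolt shear governs)

Bolt shear: A_b = π·24²/4 = 452.4 mm²; R_n = 372 × 452.4 × 10 × 1 / 1000 = 1683 kN → 0.75 × 1683 = 1260 kN.
Bearing (1.2 l_c t F_u ≤ 2.4 d t F_u): upper limit = 2.4·24·14·410 / 1000 = 330.6 kN.
  Edge l_c = 50 − 27/2 = 36.5 → r_n = 251.4 kN; interior l_c = 95 − 27 = 68 → r_n = 330.6 kN.
  R_n,bearing = 2·251.4 + 8·330.6 = 3148 kN → 0.75 × 3148 = 2360 kN.
Bolt shear governs: 1260 kN.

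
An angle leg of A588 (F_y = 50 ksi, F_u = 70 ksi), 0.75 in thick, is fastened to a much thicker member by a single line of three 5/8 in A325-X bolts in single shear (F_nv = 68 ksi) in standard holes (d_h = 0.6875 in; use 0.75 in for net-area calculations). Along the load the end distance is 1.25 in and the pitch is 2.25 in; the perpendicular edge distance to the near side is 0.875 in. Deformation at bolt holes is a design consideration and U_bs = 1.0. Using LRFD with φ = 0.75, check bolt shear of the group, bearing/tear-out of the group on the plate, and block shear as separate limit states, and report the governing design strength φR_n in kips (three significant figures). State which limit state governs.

Bolt shear: A_b = π·0.625²/4 = 0.3068 in²; R_n = 68 × 0.3068 × 3 × 1 = 62.59 kips → 0.75 × 62.59 = 46.9 kips.
Bearing: edge l_c = 0.9062, r_n = 57.09 kips; interior l_c = 1.562, r_n = 78.75 kips; R_n = 57.09 + 2·78.75 = 214.6 kips → 161 kips.
Block shear: A_gv = 4.312, A_nv = 2.906, A_nt = 0.375 in²; R_n = min(0.6F_uA_nv, 0.6F_yA_gv) + U_bs·F_u·A_nt = 148.3 kips → 111 kips.
Bolt shear governs: 46.9 kips.

46.9 kips (bolt shear governs)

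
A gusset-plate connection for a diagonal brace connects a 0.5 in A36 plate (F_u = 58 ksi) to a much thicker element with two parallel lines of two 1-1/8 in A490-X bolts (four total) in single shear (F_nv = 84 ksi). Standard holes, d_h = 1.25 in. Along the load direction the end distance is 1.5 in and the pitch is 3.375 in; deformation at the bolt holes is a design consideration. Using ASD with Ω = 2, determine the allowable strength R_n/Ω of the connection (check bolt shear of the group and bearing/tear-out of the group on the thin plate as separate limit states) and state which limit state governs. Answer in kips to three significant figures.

104 kips (bearing governs)

Bolt shear: A_b = π·1.125²/4 = 0.994 in²; R_n = 84 × 0.994 × 4 × 1 = 334 kips → 334 / 2 = 167 kips.
Bearing (1.2 l_c t F_u ≤ 2.4 d t F_u): upper limit = 2.4·1.125·0.5·58 = 78.3 kips.
  Edge l_c = 1.5 − 1.25/2 = 0.875 → r_n = 30.45 kips; interior l_c = 3.375 − 1.25 = 2.125 → r_n = 73.95 kips.
  R_n,bearing = 2·30.45 + 2·73.95 = 208.8 kips → 208.8 / 2 = 104 kips.
Bearing governs: 104 kips.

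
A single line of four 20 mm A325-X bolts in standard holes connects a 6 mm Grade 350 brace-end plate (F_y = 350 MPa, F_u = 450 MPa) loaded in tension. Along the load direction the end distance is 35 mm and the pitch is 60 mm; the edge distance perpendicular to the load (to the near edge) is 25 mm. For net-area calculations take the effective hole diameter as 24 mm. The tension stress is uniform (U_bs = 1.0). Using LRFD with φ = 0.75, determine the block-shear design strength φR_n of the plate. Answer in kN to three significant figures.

Shear plane L_v = 35 + 3·60 = 215 mm; A_gv = 215 × 6 = 1290 mm².
A_nv = (215 − 3.5·24) × 6 = 786 mm².
A_nt = (25 − 0.5·24) × 6 = 78 mm².
0.6 F_u A_nv = 212.2 kN; 0.6 F_y A_gv = 270.9 kN → shear rupture governs the shear term.
R_n = 212.2 + 1.0 × 450 × 78 / 1000 = 247.3 kN.
Design strength φR_n = 0.75 × 247.3 = 185 kN.

185 kN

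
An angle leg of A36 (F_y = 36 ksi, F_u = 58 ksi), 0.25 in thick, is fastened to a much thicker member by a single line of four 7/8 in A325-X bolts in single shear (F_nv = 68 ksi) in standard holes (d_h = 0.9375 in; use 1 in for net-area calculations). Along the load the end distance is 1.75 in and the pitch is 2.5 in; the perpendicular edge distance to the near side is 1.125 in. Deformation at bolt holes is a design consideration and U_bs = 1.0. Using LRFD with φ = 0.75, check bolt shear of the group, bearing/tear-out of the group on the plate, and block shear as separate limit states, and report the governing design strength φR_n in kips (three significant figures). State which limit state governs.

44.3 kips (block shear governs)

Bolt shear: A_b = π·0.875²/4 = 0.6013 in²; R_n = 68 × 0.6013 × 4 × 1 = 163.6 kips → 0.75 × 163.6 = 123 kips.
Bearing: edge l_c = 1.281, r_n = 22.29 kips; interior l_c = 1.562, r_n = 27.19 kips; R_n = 22.29 + 3·27.19 = 103.9 kips → 77.9 kips.
Block shear: A_gv = 2.312, A_nv = 1.438, A_nt = 0.1562 in²; R_n = min(0.6F_uA_nv, 0.6F_yA_gv) + U_bs·F_u·A_nt = 59.01 kips → 44.3 kips.
Block shear governs: 44.3 kips.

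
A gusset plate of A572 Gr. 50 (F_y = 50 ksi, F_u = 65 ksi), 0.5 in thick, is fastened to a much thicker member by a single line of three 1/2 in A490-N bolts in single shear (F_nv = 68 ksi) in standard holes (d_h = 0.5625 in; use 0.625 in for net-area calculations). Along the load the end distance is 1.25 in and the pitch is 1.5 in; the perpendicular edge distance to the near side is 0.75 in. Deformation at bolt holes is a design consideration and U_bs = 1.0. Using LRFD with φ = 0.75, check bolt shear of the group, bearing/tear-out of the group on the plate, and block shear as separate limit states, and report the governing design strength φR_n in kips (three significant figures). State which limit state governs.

30 kips (bolt shear governs)

Bolt shear: A_b = π·0.5²/4 = 0.1963 in²; R_n = 68 × 0.1963 × 3 × 1 = 40.06 kips → 0.75 × 40.06 = 30 kips.
Bearing: edge l_c = 0.9688, r_n = 37.78 kips; interior l_c = 0.9375, r_n = 36.56 kips; R_n = 37.78 + 2·36.56 = 110.9 kips → 83.2 kips.
Block shear: A_gv = 2.125, A_nv = 1.344, A_nt = 0.2188 in²; R_n = min(0.6F_uA_nv, 0.6F_yA_gv) + U_bs·F_u·A_nt = 66.62 kips → 50 kips.
Bolt shear governs: 30 kips.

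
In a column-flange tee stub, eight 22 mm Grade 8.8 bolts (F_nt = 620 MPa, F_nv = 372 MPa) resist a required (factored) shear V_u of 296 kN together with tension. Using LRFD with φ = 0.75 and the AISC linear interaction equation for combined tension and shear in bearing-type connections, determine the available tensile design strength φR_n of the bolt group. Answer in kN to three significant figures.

1340 kN

A_b = π·22²/4 = 380.1 mm²; f_rv = 296 × 1000 / (8 × 380.1) = 97.33 MPa.
F'_nt = 1.3 F_nt − (F_nt / φF_nv) f_rv = 1.3·620 − (620/(0.75·372))·97.33 = 589.7 MPa, capped at F_nt → F'_nt = 589.7 MPa.
R_n = F'_nt · A_b · n = 589.7 × 380.1 × 8 / 1000 = 1793 kN.
Design strength φR_n = 0.75 × 1793 = 1340 kN.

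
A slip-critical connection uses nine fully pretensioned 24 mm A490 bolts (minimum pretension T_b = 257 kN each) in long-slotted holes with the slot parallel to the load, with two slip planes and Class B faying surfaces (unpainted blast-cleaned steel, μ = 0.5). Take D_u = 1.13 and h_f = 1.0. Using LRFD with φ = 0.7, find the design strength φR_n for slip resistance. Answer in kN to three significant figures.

R_n = μ · D_u · h_f · T_b · n_s · n_b = 0.5 × 1.13 × 1.0 × 257 × 2 × 9 = 2614 kN.
Design strength φR_n = 0.7 × 2614 = 1830 kN.

1830 kN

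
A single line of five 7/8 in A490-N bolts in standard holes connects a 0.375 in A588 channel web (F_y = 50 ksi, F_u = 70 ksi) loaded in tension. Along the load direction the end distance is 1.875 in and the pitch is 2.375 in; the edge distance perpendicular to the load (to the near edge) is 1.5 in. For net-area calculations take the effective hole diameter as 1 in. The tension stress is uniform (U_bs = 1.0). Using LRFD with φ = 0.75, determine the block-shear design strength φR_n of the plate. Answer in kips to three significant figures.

101 kips

Shear plane L_v = 1.875 + 4·2.375 = 11.38 in; A_gv = 11.38 × 0.375 = 4.266 in².
A_nv = (11.38 − 4.5·1) × 0.375 = 2.578 in².
A_nt = (1.5 − 0.5·1) × 0.375 = 0.375 in².
0.6 F_u A_nv = 108.3 kips; 0.6 F_y A_gv = 128 kips → shear rupture governs the shear term.
R_n = 108.3 + 1.0 × 70 × 0.375 = 134.5 kips.
Design strength φR_n = 0.75 × 134.5 = 101 kips.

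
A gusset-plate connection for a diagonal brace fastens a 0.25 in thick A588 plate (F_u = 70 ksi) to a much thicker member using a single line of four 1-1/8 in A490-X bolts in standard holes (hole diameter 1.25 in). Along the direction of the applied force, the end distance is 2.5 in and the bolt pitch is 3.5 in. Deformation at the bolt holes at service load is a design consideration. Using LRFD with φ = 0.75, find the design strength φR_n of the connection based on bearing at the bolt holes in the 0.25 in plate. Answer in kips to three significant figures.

136 kips

Per bolt r_n = 1.2 l_c t F_u ≤ 2.4 d t F_u; upper limit = 2.4 × 1.125 × 0.25 × 70 = 47.25 kips.
Edge bolt: l_c = 2.5 − 1.25/2 = 1.875 in → 1.2 × 1.875 × 0.25 × 70 = 39.38 → r_n = 39.38 kips.
Interior bolts: l_c = 3.5 − 1.25 = 2.25 in → 1.2 × 2.25 × 0.25 × 70 = 47.25 → r_n = 47.25 kips.
R_n = 1 × 39.38 + 3 × 47.25 = 181.1 kips.
Design strength φR_n = 0.75 × 181.1 = 136 kips.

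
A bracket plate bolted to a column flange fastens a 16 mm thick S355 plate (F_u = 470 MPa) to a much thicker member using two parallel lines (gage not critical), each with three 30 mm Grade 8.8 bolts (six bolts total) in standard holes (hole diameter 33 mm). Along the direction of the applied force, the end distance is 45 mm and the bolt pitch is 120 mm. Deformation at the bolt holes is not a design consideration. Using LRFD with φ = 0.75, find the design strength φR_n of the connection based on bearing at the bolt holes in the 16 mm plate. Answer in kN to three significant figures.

Per bolt r_n = 1.5 l_c t F_u ≤ 3.0 d t F_u; upper limit = 3.0 × 30 × 16 × 470 / 1000 = 676.8 kN.
Edge bolt: l_c = 45 − 33/2 = 28.5 mm → 1.5 × 28.5 × 16 × 470 / 1000 = 321.5 → r_n = 321.5 kN.
Interior bolts: l_c = 120 − 33 = 87 mm → 1.5 × 87 × 16 × 470 / 1000 = 981.4 → r_n = 676.8 kN.
R_n = 2 × 321.5 + 4 × 676.8 = 3350 kN.
Design strength φR_n = 0.75 × 3350 = 2510 kN.

2510 kN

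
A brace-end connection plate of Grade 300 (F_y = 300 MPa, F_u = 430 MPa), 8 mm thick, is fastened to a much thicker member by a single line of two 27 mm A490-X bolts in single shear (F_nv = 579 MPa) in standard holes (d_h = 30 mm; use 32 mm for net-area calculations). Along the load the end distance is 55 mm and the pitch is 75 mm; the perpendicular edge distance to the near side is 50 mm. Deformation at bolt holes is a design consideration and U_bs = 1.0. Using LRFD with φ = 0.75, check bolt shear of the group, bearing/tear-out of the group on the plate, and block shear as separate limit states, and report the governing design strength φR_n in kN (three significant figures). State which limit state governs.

215 kN (block shear governs)

Bolt shear: A_b = π·27²/4 = 572.6 mm²; R_n = 579 × 572.6 × 2 × 1 / 1000 = 663 kN → 0.75 × 663 = 497 kN.
Bearing: edge l_c = 40, r_n = 165.1 kN; interior l_c = 45, r_n = 185.8 kN; R_n = 165.1 + 1·185.8 = 350.9 kN → 263 kN.
Block shear: A_gv = 1040, A_nv = 656, A_nt = 272 mm²; R_n = min(0.6F_uA_nv, 0.6F_yA_gv) + U_bs·F_u·A_nt = 286.2 kN → 215 kN.
Block shear governs: 215 kN.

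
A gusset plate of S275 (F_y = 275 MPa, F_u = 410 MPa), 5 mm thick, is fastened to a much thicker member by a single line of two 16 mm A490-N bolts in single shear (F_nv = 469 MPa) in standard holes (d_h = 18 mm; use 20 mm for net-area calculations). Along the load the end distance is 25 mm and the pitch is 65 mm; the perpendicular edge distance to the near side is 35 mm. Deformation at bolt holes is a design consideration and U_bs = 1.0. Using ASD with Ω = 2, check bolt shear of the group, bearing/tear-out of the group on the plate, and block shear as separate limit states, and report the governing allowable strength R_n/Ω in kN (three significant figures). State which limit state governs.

59 kN (bearing governs)

Bolt shear: A_b = π·16²/4 = 201.1 mm²; R_n = 469 × 201.1 × 2 × 1 / 1000 = 188.6 kN → 188.6 / 2 = 94.3 kN.
Bearing: edge l_c = 16, r_n = 39.36 kN; interior l_c = 47, r_n = 78.72 kN; R_n = 39.36 + 1·78.72 = 118.1 kN → 59 kN.
Block shear: A_gv = 450, A_nv = 300, A_nt = 125 mm²; R_n = min(0.6F_uA_nv, 0.6F_yA_gv) + U_bs·F_u·A_nt = 125 kN → 62.5 kN.
Bearing governs: 59 kN.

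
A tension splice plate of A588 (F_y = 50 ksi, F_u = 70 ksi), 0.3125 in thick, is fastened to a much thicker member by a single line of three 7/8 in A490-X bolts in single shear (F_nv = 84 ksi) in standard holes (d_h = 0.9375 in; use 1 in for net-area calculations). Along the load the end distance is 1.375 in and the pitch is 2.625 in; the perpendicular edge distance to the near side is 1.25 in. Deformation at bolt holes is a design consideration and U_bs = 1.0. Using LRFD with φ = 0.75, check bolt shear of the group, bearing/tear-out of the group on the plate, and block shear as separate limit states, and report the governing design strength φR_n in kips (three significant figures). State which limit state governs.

52.9 kips (block shear governs)

Bolt shear: A_b = π·0.875²/4 = 0.6013 in²; R_n = 84 × 0.6013 × 3 × 1 = 151.5 kips → 0.75 × 151.5 = 114 kips.
Bearing: edge l_c = 0.9062, r_n = 23.79 kips; interior l_c = 1.688, r_n = 44.3 kips; R_n = 23.79 + 2·44.3 = 112.4 kips → 84.3 kips.
Block shear: A_gv = 2.07, A_nv = 1.289, A_nt = 0.2344 in²; R_n = min(0.6F_uA_nv, 0.6F_yA_gv) + U_bs·F_u·A_nt = 70.55 kips → 52.9 kips.
Block shear governs: 52.9 kips.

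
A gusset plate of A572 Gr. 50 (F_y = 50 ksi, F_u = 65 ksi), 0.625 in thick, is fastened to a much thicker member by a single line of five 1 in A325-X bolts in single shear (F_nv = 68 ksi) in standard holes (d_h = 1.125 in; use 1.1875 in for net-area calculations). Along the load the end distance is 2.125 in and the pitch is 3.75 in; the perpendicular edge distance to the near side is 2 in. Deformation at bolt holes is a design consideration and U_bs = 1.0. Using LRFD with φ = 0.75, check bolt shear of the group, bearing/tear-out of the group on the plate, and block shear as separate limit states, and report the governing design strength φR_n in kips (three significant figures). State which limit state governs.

200 kips (bolt shear governs)

Bolt shear: A_b = π·1²/4 = 0.7854 in²; R_n = 68 × 0.7854 × 5 × 1 = 267 kips → 0.75 × 267 = 200 kips.
Bearing: edge l_c = 1.562, r_n = 76.17 kips; interior l_c = 2.625, r_n = 97.5 kips; R_n = 76.17 + 4·97.5 = 466.2 kips → 350 kips.
Block shear: A_gv = 10.7, A_nv = 7.363, A_nt = 0.8789 in²; R_n = min(0.6F_uA_nv, 0.6F_yA_gv) + U_bs·F_u·A_nt = 344.3 kips → 258 kips.
Bolt shear governs: 200 kips.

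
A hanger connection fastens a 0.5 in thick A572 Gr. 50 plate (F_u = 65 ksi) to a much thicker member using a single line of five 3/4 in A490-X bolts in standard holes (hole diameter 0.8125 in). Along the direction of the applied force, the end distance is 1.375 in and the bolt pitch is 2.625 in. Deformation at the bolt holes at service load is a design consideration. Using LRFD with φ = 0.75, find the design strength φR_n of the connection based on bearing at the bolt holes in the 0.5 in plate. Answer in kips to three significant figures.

Per bolt r_n = 1.2 l_c t F_u ≤ 2.4 d t F_u; upper limit = 2.4 × 0.75 × 0.5 × 65 = 58.5 kips.
Edge bolt: l_c = 1.375 − 0.8125/2 = 0.9688 in → 1.2 × 0.9688 × 0.5 × 65 = 37.78 → r_n = 37.78 kips.
Interior bolts: l_c = 2.625 − 0.8125 = 1.812 in → 1.2 × 1.812 × 0.5 × 65 = 70.69 → r_n = 58.5 kips.
R_n = 1 × 37.78 + 4 × 58.5 = 271.8 kips.
Design strength φR_n = 0.75 × 271.8 = 204 kips.

204 kips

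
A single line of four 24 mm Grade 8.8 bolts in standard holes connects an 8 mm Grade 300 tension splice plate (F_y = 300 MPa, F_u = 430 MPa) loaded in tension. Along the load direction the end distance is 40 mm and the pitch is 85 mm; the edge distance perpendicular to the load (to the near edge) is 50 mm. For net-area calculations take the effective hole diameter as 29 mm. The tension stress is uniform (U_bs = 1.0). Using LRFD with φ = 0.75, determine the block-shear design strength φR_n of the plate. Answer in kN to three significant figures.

Shear plane L_v = 40 + 3·85 = 295 mm; A_gv = 295 × 8 = 2360 mm².
A_nv = (295 − 3.5·29) × 8 = 1548 mm².
A_nt = (50 − 0.5·29) × 8 = 284 mm².
0.6 F_u A_nv = 399.4 kN; 0.6 F_y A_gv = 424.8 kN → shear rupture governs the shear term.
R_n = 399.4 + 1.0 × 430 × 284 / 1000 = 521.5 kN.
Design strength φR_n = 0.75 × 521.5 = 391 kN.

391 kN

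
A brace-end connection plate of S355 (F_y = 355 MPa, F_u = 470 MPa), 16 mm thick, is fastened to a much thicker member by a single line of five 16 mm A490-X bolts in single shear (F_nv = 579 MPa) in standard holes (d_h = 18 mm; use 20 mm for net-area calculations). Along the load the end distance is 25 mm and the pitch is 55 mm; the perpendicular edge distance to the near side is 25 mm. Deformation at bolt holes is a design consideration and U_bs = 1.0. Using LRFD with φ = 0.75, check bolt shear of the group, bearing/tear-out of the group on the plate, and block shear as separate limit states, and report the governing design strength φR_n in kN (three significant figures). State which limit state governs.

437 kN (bolt shear governs)

Bolt shear: A_b = π·16²/4 = 201.1 mm²; R_n = 579 × 201.1 × 5 × 1 / 1000 = 582.1 kN → 0.75 × 582.1 = 437 kN.
Bearing: edge l_c = 16, r_n = 144.4 kN; interior l_c = 37, r_n = 288.8 kN; R_n = 144.4 + 4·288.8 = 1299 kN → 975 kN.
Block shear: A_gv = 3920, A_nv = 2480, A_nt = 240 mm²; R_n = min(0.6F_uA_nv, 0.6F_yA_gv) + U_bs·F_u·A_nt = 812.2 kN → 609 kN.
Bolt shear governs: 437 kN.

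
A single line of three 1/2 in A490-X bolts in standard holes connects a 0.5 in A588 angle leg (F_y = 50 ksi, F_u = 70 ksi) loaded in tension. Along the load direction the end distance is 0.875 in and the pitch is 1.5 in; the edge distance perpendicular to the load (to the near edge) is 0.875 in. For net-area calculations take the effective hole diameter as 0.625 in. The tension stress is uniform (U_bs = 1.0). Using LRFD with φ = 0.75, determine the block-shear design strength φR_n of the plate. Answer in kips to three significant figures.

Shear plane L_v = 0.875 + 2·1.5 = 3.875 in; A_gv = 3.875 × 0.5 = 1.938 in².
A_nv = (3.875 − 2.5·0.625) × 0.5 = 1.156 in².
A_nt = (0.875 − 0.5·0.625) × 0.5 = 0.2812 in².
0.6 F_u A_nv = 48.56 kips; 0.6 F_y A_gv = 58.12 kips → shear rupture governs the shear term.
R_n = 48.56 + 1.0 × 70 × 0.2812 = 68.25 kips.
Design strength φR_n = 0.75 × 68.25 = 51.2 kips.

51.2 kips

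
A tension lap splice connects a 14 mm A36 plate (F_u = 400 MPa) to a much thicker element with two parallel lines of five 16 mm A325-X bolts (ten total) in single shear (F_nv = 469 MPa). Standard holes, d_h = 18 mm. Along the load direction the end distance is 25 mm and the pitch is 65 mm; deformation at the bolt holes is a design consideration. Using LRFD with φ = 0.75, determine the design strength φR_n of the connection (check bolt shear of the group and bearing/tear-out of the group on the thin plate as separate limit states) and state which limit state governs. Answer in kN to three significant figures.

707 kN (bolt shear governs)

Bolt shear: A_b = π·16²/4 = 201.1 mm²; R_n = 469 × 201.1 × 10 × 1 / 1000 = 943 kN → 0.75 × 943 = 707 kN.
Bearing (1.2 l_c t F_u ≤ 2.4 d t F_u): upper limit = 2.4·16·14·400 / 1000 = 215 kN.
  Edge l_c = 25 − 18/2 = 16 → r_n = 107.5 kN; interior l_c = 65 − 18 = 47 → r_n = 215 kN.
  R_n,bearing = 2·107.5 + 8·215 = 1935 kN → 0.75 × 1935 = 1450 kN.
Bolt shear governs: 707 kN.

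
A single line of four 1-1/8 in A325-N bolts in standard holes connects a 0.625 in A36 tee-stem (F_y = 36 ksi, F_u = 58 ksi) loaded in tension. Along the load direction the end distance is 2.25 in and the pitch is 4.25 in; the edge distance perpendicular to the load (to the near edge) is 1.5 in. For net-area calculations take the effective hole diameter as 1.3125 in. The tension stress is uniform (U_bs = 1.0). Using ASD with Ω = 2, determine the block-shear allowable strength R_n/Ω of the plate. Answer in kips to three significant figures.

117 kips

Shear plane L_v = 2.25 + 3·4.25 = 15 in; A_gv = 15 × 0.625 = 9.375 in².
A_nv = (15 − 3.5·1.3125) × 0.625 = 6.504 in².
A_nt = (1.5 − 0.5·1.3125) × 0.625 = 0.5273 in².
0.6 F_u A_nv = 226.3 kips; 0.6 F_y A_gv = 202.5 kips → shear yielding governs the shear term.
R_n = 202.5 + 1.0 × 58 × 0.5273 = 233.1 kips.
Allowable strength R_n/Ω = 233.1 / 2 = 117 kips.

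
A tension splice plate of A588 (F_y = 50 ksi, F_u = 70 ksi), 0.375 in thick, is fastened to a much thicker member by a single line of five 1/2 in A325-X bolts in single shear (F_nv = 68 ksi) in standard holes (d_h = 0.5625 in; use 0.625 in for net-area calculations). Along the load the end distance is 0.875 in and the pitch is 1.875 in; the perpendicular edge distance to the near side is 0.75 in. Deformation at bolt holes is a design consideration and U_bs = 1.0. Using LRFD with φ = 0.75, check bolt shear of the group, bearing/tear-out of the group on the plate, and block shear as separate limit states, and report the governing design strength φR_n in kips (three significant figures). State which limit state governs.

Bolt shear: A_b = π·0.5²/4 = 0.1963 in²; R_n = 68 × 0.1963 × 5 × 1 = 66.76 kips → 0.75 × 66.76 = 50.1 kips.
Bearing: edge l_c = 0.5938, r_n = 18.7 kips; interior l_c = 1.312, r_n = 31.5 kips; R_n = 18.7 + 4·31.5 = 144.7 kips → 109 kips.
Block shear: A_gv = 3.141, A_nv = 2.086, A_nt = 0.1641 in²; R_n = min(0.6F_uA_nv, 0.6F_yA_gv) + U_bs·F_u·A_nt = 99.09 kips → 74.3 kips.
Bolt shear governs: 50.1 kips.

50.1 kips (bolt shear governs)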